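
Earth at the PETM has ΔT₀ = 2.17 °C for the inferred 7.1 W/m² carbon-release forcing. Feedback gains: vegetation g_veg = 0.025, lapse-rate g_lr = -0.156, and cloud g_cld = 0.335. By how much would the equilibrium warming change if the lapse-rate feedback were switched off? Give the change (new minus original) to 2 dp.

Original: g = 0.204, ΔT = 2.17/(1−0.204) = 2.7261 °C.
Without lapse-rate: g' = 0.36, ΔT' = 2.17/(1−0.36) = 3.3906 °C.
Change = 3.3906 − 2.7261 = 0.66 °C.

0.66 °C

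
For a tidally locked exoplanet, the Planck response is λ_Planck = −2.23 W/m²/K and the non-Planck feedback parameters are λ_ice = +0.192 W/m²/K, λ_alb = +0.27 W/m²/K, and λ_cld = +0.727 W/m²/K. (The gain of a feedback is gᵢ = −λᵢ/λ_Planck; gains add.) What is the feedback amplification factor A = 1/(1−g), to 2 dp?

2.14

Convert to gains: g_ice = 0.192/2.23 = 0.0861; g_alb = 0.27/2.23 = 0.1211; g_cld = 0.727/2.23 = 0.326.
Total gain g = 0.5332.
A = 1/(1 − 0.5332) = 2.14.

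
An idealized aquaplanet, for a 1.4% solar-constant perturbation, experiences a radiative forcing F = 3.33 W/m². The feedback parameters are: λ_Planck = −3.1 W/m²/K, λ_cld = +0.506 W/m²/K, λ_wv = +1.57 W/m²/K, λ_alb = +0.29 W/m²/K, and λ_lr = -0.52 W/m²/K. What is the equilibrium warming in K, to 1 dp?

Net feedback parameter λ = (−3.1) + (+0.506) + (+1.57) + (+0.29) + (-0.52) = -1.254 W/m²/K.
ΔT = −F/λ = −3.33/(-1.254) = 2.7 K.

2.7 K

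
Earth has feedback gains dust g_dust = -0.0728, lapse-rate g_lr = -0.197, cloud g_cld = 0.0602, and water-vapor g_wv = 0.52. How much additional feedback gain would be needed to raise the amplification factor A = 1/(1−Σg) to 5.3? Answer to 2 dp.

Current total gain = 0.3104.
Target gain for A = 5.3: g* = 1 − 1/5.3 = 0.8113.
Additional gain needed = 0.8113 − 0.3104 = 0.50.

0.50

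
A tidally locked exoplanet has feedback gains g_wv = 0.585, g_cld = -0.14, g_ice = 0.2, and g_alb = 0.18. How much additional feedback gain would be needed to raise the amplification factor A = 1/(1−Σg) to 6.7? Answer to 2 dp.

0.03

Current total gain = 0.825.
Target gain for A = 6.7: g* = 1 − 1/6.7 = 0.8507.
Additional gain needed = 0.8507 − 0.825 = 0.03.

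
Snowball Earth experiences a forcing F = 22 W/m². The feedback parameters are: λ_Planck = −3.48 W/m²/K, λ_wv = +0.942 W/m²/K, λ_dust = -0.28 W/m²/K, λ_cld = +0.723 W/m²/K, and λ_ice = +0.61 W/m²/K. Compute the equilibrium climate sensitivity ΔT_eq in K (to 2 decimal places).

Net feedback parameter λ = (−3.48) + (+0.942) + (-0.28) + (+0.723) + (+0.61) = -1.485 W/m²/K.
ΔT = −F/λ = −22/(-1.485) = 14.81 K.

14.81 K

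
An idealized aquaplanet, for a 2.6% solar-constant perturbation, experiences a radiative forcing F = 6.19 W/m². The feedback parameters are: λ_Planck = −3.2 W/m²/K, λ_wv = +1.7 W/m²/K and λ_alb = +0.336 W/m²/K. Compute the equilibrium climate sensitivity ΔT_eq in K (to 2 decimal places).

5.32 K

Net feedback parameter λ = (−3.2) + (+1.7) + (+0.336) = -1.164 W/m²/K.
ΔT = −F/λ = −6.19/(-1.164) = 5.32 K.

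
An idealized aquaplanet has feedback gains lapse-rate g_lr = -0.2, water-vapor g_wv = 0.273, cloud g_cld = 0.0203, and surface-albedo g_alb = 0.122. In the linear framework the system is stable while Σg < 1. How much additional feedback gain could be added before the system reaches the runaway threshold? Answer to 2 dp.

0.78

Current total gain = -0.2 + 0.273 + 0.0203 + 0.122 = 0.2153.
Margin to runaway = 1 − 0.2153 = 0.78.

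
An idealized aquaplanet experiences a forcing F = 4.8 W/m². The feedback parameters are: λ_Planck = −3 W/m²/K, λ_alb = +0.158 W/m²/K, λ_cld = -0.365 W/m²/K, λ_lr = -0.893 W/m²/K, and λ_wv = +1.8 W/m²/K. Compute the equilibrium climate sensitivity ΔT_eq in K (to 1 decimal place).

2.1 K

Net feedback parameter λ = (−3) + (+0.158) + (-0.365) + (-0.893) + (+1.8) = -2.3 W/m²/K.
ΔT = −F/λ = −4.8/(-2.3) = 2.1 K.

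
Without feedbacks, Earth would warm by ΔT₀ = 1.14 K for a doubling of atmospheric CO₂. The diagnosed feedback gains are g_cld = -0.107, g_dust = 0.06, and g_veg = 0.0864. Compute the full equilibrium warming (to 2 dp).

1.19 K

Total gain g = -0.107 + 0.06 + 0.0864 = 0.0394.
Amplification A = 1/(1 − 0.0394) = 1.041.
ΔT = 1.14 × 1.041 = 1.19 K.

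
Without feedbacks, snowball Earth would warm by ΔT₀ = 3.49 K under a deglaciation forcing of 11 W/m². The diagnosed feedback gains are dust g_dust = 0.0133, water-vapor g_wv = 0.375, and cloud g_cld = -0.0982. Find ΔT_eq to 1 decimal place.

4.9 K

Total gain g = 0.0133 + 0.375 − 0.0982 = 0.2901.
Amplification A = 1/(1 − 0.2901) = 1.409.
ΔT = 3.49 × 1.409 = 4.9 K.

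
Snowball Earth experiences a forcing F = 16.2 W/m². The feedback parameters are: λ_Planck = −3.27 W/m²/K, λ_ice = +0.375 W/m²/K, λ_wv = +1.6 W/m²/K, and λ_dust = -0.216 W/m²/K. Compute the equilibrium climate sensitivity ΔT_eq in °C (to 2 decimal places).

10.72 °C

Net feedback parameter λ = (−3.27) + (+0.375) + (+1.6) + (-0.216) = -1.511 W/m²/K.
ΔT = −F/λ = −16.2/(-1.511) = 10.72 °C.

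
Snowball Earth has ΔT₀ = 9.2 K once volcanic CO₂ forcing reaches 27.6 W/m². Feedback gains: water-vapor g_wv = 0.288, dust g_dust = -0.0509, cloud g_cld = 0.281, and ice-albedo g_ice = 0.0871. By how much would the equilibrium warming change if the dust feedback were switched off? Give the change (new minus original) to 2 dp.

Original: g = 0.6052, ΔT = 9.2/(1−0.6052) = 23.3029 K.
Without dust: g' = 0.6561, ΔT' = 9.2/(1−0.6561) = 26.7520 K.
Change = 26.7520 − 23.3029 = 3.45 K.

3.45 K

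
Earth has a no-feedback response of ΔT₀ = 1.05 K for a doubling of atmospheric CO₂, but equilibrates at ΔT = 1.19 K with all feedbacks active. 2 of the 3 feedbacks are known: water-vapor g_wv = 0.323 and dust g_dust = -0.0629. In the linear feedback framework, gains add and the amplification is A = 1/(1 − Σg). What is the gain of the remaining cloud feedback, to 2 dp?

Amplification A = ΔT/ΔT₀ = 1.19/1.05 = 1.133.
Total gain g = 1 − 1/A = 1 − 1/1.133 = 0.1174.
Known gains sum to 0.323 − 0.0629 = 0.2601.
g_cld = 0.1174 − 0.2601 = -0.14.

-0.14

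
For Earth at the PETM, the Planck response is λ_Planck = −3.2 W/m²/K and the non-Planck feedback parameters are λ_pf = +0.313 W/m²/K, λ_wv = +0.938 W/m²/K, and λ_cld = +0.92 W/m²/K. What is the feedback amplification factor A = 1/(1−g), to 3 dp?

3.110

Convert to gains: g_pf = 0.313/3.2 = 0.09781; g_wv = 0.938/3.2 = 0.2931; g_cld = 0.92/3.2 = 0.2875.
Total gain g = 0.67841.
A = 1/(1 − 0.67841) = 3.110.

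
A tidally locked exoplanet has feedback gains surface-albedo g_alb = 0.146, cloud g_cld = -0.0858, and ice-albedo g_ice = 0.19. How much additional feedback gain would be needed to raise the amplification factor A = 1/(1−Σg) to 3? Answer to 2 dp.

0.42

Current total gain = 0.2502.
Target gain for A = 3: g* = 1 − 1/3 = 0.6667.
Additional gain needed = 0.6667 − 0.2502 = 0.42.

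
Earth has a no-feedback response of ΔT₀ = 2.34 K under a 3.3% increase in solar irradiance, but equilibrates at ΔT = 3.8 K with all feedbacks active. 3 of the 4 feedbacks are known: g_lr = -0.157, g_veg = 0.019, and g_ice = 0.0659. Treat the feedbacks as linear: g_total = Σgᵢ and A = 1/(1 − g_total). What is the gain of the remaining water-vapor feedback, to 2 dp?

Amplification A = ΔT/ΔT₀ = 3.8/2.34 = 1.624.
Total gain g = 1 − 1/A = 1 − 1/1.624 = 0.3842.
Known gains sum to -0.157 + 0.019 + 0.0659 = -0.0721.
g_wv = 0.3842 + 0.0721 = 0.46.

0.46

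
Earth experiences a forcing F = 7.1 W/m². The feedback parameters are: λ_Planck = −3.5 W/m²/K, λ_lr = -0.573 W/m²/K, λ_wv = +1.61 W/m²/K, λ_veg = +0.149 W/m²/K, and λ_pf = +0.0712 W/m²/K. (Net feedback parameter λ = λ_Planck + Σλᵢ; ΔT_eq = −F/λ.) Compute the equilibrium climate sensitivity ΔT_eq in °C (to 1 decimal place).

Net feedback parameter λ = (−3.5) + (-0.573) + (+1.61) + (+0.149) + (+0.0712) = -2.2428 W/m²/K.
ΔT = −F/λ = −7.1/(-2.2428) = 3.2 °C.

3.2 °C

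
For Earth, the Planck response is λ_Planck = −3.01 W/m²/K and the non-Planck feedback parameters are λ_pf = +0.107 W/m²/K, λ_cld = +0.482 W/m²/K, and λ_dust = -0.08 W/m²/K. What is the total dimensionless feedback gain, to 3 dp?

Convert to gains: g_pf = 0.107/3.01 = 0.03555; g_cld = 0.482/3.01 = 0.1601; g_dust = -0.08/3.01 = -0.02658.
Total gain g = 0.16907.

0.169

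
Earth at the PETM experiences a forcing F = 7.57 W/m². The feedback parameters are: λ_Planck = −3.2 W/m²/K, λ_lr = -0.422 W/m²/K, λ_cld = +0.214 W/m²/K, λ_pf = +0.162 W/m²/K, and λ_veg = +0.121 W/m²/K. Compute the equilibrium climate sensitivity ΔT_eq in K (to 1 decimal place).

2.4 K

Net feedback parameter λ = (−3.2) + (-0.422) + (+0.214) + (+0.162) + (+0.121) = -3.125 W/m²/K.
ΔT = −F/λ = −7.57/(-3.125) = 2.4 K.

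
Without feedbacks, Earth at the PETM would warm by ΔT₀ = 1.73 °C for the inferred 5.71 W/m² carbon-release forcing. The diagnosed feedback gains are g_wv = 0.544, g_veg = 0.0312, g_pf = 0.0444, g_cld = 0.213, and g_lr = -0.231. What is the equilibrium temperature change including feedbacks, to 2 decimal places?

4.34 °C

Total gain g = 0.544 + 0.0312 + 0.0444 + 0.213 − 0.231 = 0.6016.
Amplification A = 1/(1 − 0.6016) = 2.51.
ΔT = 1.73 × 2.51 = 4.34 °C.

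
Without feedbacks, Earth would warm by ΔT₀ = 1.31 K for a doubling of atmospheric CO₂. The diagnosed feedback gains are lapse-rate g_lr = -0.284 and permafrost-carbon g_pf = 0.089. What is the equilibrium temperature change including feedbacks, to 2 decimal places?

Total gain g = -0.284 + 0.089 = -0.195.
Amplification A = 1/(1 + 0.195) = 0.8368.
ΔT = 1.31 × 0.8368 = 1.10 K.

1.10 K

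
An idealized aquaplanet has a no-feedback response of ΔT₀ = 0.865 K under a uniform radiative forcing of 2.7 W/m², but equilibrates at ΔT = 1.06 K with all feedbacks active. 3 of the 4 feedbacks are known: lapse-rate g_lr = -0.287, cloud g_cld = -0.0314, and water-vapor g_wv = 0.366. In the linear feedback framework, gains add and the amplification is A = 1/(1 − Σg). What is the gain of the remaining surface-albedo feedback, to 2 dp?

0.14

Amplification A = ΔT/ΔT₀ = 1.06/0.865 = 1.225.
Total gain g = 1 − 1/A = 1 − 1/1.225 = 0.1837.
Known gains sum to -0.287 − 0.0314 + 0.366 = 0.0476.
g_alb = 0.1837 − 0.0476 = 0.14.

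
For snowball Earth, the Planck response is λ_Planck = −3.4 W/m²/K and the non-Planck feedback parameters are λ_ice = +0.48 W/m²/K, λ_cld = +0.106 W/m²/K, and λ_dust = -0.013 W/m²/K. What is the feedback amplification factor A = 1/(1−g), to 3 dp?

1.203

Convert to gains: g_ice = 0.48/3.4 = 0.1412; g_cld = 0.106/3.4 = 0.03118; g_dust = -0.013/3.4 = -0.003824.
Total gain g = 0.168556.
A = 1/(1 − 0.168556) = 1.203.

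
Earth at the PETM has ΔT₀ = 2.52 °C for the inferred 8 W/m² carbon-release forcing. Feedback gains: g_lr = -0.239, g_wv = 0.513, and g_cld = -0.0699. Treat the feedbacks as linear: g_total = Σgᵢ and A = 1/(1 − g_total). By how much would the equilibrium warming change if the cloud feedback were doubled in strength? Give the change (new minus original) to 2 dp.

-0.26 °C

Original: g = 0.2041, ΔT = 2.52/(1−0.2041) = 3.1662 °C.
With doubled cloud: g' = 0.1342, ΔT' = 2.52/(1−0.1342) = 2.9106 °C.
Change = 2.9106 − 3.1662 = -0.26 °C.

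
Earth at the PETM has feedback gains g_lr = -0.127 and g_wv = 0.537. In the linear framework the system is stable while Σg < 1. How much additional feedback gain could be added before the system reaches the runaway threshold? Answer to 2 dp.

0.59

Current total gain = -0.127 + 0.537 = 0.41.
Margin to runaway = 1 − 0.41 = 0.59.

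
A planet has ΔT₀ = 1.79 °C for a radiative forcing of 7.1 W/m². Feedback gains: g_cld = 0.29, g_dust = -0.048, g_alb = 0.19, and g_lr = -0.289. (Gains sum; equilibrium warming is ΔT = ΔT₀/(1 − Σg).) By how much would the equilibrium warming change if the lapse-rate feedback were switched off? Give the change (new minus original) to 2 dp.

Original: g = 0.143, ΔT = 1.79/(1−0.143) = 2.0887 °C.
Without lapse-rate: g' = 0.432, ΔT' = 1.79/(1−0.432) = 3.1514 °C.
Change = 3.1514 − 2.0887 = 1.06 °C.

1.06 °C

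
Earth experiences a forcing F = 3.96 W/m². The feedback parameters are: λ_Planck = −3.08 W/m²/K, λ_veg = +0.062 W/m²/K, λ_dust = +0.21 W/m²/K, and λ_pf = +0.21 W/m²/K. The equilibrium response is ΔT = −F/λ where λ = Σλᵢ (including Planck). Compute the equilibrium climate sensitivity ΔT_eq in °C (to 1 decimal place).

Net feedback parameter λ = (−3.08) + (+0.062) + (+0.21) + (+0.21) = -2.598 W/m²/K.
ΔT = −F/λ = −3.96/(-2.598) = 1.5 °C.

1.5 °C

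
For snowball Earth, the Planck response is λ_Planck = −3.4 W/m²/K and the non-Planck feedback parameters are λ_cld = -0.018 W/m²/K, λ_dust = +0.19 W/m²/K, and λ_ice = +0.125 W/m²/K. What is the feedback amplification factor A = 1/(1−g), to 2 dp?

1.10

Convert to gains: g_cld = -0.018/3.4 = -0.005294; g_dust = 0.19/3.4 = 0.05588; g_ice = 0.125/3.4 = 0.03676.
Total gain g = 0.087346.
A = 1/(1 − 0.087346) = 1.10.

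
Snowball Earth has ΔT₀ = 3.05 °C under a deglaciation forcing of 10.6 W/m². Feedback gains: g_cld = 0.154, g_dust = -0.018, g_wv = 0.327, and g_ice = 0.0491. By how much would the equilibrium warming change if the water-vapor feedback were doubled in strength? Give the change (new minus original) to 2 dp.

12.70 °C

Original: g = 0.5121, ΔT = 3.05/(1−0.5121) = 6.2513 °C.
With doubled water-vapor: g' = 0.8391, ΔT' = 3.05/(1−0.8391) = 18.9559 °C.
Change = 18.9559 − 6.2513 = 12.70 °C.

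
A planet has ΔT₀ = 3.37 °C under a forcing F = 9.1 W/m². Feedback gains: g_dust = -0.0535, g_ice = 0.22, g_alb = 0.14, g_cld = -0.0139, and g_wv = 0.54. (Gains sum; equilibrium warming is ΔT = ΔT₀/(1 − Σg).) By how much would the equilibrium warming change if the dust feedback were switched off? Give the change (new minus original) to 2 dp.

Original: g = 0.8326, ΔT = 3.37/(1−0.8326) = 20.1314 °C.
Without dust: g' = 0.8861, ΔT' = 3.37/(1−0.8861) = 29.5874 °C.
Change = 29.5874 − 20.1314 = 9.46 °C.

9.46 °C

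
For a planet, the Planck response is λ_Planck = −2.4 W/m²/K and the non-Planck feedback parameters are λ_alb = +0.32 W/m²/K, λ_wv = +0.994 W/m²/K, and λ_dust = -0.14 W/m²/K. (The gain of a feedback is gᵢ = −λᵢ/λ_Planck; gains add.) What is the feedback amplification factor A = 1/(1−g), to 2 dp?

1.96

Convert to gains: g_alb = 0.32/2.4 = 0.1333; g_wv = 0.994/2.4 = 0.4142; g_dust = -0.14/2.4 = -0.05833.
Total gain g = 0.48917.
A = 1/(1 − 0.48917) = 1.96.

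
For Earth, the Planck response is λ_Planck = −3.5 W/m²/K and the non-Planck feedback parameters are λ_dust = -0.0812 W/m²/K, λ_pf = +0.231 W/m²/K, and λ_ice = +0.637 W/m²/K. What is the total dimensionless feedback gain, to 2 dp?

Convert to gains: g_dust = -0.0812/3.5 = -0.0232; g_pf = 0.231/3.5 = 0.066; g_ice = 0.637/3.5 = 0.182.
Total gain g = 0.2248.

0.22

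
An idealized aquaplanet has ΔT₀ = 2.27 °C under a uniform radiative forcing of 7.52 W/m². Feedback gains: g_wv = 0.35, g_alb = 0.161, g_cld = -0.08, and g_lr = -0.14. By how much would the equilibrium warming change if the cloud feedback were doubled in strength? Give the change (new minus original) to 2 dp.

Original: g = 0.291, ΔT = 2.27/(1−0.291) = 3.2017 °C.
With doubled cloud: g' = 0.211, ΔT' = 2.27/(1−0.211) = 2.8771 °C.
Change = 2.8771 − 3.2017 = -0.32 °C.

-0.32 °C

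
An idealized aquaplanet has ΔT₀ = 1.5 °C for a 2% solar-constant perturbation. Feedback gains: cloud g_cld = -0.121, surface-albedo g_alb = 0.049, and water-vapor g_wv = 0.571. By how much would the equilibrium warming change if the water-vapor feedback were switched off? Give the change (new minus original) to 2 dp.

-1.59 °C

Original: g = 0.499, ΔT = 1.5/(1−0.499) = 2.9940 °C.
Without water-vapor: g' = -0.072, ΔT' = 1.5/(1+0.072) = 1.3993 °C.
Change = 1.3993 − 2.9940 = -1.59 °C.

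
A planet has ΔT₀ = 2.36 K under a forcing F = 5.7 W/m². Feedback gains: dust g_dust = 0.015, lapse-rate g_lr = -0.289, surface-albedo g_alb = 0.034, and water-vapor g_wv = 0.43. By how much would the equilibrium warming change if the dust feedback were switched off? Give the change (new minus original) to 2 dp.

-0.05 K

Original: g = 0.19, ΔT = 2.36/(1−0.19) = 2.9136 K.
Without dust: g' = 0.175, ΔT' = 2.36/(1−0.175) = 2.8606 K.
Change = 2.8606 − 2.9136 = -0.05 K.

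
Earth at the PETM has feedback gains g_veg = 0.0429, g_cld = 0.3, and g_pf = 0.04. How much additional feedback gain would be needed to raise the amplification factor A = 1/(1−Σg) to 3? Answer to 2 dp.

Current total gain = 0.3829.
Target gain for A = 3: g* = 1 − 1/3 = 0.6667.
Additional gain needed = 0.6667 − 0.3829 = 0.28.

0.28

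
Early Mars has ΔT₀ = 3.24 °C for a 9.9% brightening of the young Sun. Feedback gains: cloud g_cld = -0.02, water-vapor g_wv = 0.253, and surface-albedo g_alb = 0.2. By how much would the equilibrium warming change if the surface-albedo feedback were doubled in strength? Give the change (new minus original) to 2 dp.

Original: g = 0.433, ΔT = 3.24/(1−0.433) = 5.7143 °C.
With doubled surface-albedo: g' = 0.633, ΔT' = 3.24/(1−0.633) = 8.8283 °C.
Change = 8.8283 − 5.7143 = 3.11 °C.

3.11 °C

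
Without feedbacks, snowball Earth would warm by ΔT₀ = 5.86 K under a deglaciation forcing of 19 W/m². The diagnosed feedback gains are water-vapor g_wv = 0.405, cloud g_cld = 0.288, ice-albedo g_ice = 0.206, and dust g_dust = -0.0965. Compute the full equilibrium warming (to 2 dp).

29.67 K

Total gain g = 0.405 + 0.288 + 0.206 − 0.0965 = 0.8025.
Amplification A = 1/(1 − 0.8025) = 5.063.
ΔT = 5.86 × 5.063 = 29.67 K.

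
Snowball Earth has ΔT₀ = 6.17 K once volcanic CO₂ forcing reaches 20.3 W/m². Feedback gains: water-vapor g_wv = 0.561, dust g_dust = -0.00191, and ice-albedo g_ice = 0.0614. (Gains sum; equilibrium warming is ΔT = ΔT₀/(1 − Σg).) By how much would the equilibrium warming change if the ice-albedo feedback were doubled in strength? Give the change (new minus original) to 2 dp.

3.14 K

Original: g = 0.62049, ΔT = 6.17/(1−0.62049) = 16.2578 K.
With doubled ice-albedo: g' = 0.68189, ΔT' = 6.17/(1−0.68189) = 19.3958 K.
Change = 19.3958 − 16.2578 = 3.14 K.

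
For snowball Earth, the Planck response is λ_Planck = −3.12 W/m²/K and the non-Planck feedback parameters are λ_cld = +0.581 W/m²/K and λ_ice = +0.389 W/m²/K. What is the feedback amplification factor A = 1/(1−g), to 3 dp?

Convert to gains: g_cld = 0.581/3.12 = 0.1862; g_ice = 0.389/3.12 = 0.1247.
Total gain g = 0.3109.
A = 1/(1 − 0.3109) = 1.451.

1.451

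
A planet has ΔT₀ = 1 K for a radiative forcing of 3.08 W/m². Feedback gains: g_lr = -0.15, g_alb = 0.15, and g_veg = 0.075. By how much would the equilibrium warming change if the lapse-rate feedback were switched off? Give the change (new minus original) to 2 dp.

0.21 K

Original: g = 0.075, ΔT = 1/(1−0.075) = 1.0811 K.
Without lapse-rate: g' = 0.225, ΔT' = 1/(1−0.225) = 1.2903 K.
Change = 1.2903 − 1.0811 = 0.21 K.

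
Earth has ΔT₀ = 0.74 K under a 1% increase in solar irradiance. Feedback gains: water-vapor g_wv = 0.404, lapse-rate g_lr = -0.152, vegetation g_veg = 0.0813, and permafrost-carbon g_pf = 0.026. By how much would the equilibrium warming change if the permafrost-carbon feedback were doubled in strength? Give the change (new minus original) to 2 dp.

0.05 K

Original: g = 0.3593, ΔT = 0.74/(1−0.3593) = 1.1550 K.
With doubled permafrost-carbon: g' = 0.3853, ΔT' = 0.74/(1−0.3853) = 1.2038 K.
Change = 1.2038 − 1.1550 = 0.05 K.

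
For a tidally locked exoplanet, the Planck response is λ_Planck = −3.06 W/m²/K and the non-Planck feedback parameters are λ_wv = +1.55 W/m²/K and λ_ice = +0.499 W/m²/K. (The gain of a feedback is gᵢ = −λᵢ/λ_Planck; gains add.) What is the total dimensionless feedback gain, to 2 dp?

Convert to gains: g_wv = 1.55/3.06 = 0.5065; g_ice = 0.499/3.06 = 0.1631.
Total gain g = 0.6696.

0.67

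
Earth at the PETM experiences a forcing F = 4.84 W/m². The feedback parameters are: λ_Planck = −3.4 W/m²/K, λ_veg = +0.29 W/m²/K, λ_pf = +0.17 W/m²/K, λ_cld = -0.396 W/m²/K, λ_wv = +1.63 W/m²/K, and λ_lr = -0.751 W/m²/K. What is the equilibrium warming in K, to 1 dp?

Net feedback parameter λ = (−3.4) + (+0.29) + (+0.17) + (-0.396) + (+1.63) + (-0.751) = -2.457 W/m²/K.
ΔT = −F/λ = −4.84/(-2.457) = 2.0 K.

2.0 K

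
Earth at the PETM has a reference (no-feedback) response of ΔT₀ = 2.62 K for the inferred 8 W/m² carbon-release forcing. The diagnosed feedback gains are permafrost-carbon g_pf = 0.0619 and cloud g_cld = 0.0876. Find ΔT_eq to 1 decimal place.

3.1 K

Total gain g = 0.0619 + 0.0876 = 0.1495.
Amplification A = 1/(1 − 0.1495) = 1.176.
ΔT = 2.62 × 1.176 = 3.1 K.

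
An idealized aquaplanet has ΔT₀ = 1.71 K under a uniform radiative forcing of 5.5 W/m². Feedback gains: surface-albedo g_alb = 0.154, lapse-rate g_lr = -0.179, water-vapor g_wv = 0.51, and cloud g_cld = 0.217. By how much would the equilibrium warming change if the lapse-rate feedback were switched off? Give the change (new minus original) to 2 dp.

8.63 K

Original: g = 0.702, ΔT = 1.71/(1−0.702) = 5.7383 K.
Without lapse-rate: g' = 0.881, ΔT' = 1.71/(1−0.881) = 14.3697 K.
Change = 14.3697 − 5.7383 = 8.63 K.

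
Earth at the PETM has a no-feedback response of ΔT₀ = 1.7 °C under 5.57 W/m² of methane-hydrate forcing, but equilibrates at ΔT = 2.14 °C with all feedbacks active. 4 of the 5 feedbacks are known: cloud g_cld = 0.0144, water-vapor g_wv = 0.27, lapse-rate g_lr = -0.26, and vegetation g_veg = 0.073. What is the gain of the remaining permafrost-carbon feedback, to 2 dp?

Amplification A = ΔT/ΔT₀ = 2.14/1.7 = 1.259.
Total gain g = 1 − 1/A = 1 − 1/1.259 = 0.2057.
Known gains sum to 0.0144 + 0.27 − 0.26 + 0.073 = 0.0974.
g_pf = 0.2057 − 0.0974 = 0.11.

0.11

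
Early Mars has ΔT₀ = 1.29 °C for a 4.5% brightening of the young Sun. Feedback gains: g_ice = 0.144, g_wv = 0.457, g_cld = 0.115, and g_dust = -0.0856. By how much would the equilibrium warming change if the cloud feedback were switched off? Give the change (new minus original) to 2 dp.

-0.83 °C

Original: g = 0.6304, ΔT = 1.29/(1−0.6304) = 3.4903 °C.
Without cloud: g' = 0.5154, ΔT' = 1.29/(1−0.5154) = 2.6620 °C.
Change = 2.6620 − 3.4903 = -0.83 °C.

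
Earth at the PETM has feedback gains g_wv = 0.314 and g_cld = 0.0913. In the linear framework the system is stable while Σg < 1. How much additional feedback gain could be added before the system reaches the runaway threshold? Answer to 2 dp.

Current total gain = 0.314 + 0.0913 = 0.4053.
Margin to runaway = 1 − 0.4053 = 0.59.

0.59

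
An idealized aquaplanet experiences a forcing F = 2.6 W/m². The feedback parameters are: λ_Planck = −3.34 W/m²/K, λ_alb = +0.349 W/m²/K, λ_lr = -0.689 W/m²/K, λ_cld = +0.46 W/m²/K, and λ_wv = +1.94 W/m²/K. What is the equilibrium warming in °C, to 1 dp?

Net feedback parameter λ = (−3.34) + (+0.349) + (-0.689) + (+0.46) + (+1.94) = -1.28 W/m²/K.
ΔT = −F/λ = −2.6/(-1.28) = 2.0 °C.

2.0 °C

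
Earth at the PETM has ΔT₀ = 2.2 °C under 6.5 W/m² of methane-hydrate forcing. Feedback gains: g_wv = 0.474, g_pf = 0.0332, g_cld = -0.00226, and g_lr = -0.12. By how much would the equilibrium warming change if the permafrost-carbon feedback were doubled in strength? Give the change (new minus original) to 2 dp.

Original: g = 0.38494, ΔT = 2.2/(1−0.38494) = 3.5769 °C.
With doubled permafrost-carbon: g' = 0.41814, ΔT' = 2.2/(1−0.41814) = 3.7810 °C.
Change = 3.7810 − 3.5769 = 0.20 °C.

0.20 °C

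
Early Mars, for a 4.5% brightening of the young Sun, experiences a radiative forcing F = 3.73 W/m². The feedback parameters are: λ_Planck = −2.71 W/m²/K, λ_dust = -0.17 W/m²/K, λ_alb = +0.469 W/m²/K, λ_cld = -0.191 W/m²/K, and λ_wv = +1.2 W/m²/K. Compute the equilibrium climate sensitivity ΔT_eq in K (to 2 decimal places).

2.66 K

Net feedback parameter λ = (−2.71) + (-0.17) + (+0.469) + (-0.191) + (+1.2) = -1.402 W/m²/K.
ΔT = −F/λ = −3.73/(-1.402) = 2.66 K.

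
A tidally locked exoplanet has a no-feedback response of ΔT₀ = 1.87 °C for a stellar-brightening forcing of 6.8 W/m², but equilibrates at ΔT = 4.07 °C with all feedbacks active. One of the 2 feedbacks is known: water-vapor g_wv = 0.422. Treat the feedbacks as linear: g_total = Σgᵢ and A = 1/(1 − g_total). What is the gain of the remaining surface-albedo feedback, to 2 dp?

Amplification A = ΔT/ΔT₀ = 4.07/1.87 = 2.176.
Total gain g = 1 − 1/A = 1 − 1/2.176 = 0.5404.
The known gain is 0.422.
g_alb = 0.5404 − 0.422 = 0.12.

0.12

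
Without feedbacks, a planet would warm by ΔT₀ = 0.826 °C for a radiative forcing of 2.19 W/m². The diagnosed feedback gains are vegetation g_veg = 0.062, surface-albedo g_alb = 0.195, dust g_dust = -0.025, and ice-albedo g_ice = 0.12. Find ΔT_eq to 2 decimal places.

1.27 °C

Total gain g = 0.062 + 0.195 − 0.025 + 0.12 = 0.352.
Amplification A = 1/(1 − 0.352) = 1.543.
ΔT = 0.826 × 1.543 = 1.27 °C.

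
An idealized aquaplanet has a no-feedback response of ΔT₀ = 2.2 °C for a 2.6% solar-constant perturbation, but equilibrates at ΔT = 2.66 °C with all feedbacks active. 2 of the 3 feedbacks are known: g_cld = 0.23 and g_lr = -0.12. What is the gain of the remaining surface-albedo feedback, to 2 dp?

Amplification A = ΔT/ΔT₀ = 2.66/2.2 = 1.209.
Total gain g = 1 − 1/A = 1 − 1/1.209 = 0.1729.
Known gains sum to 0.23 − 0.12 = 0.11.
g_alb = 0.1729 − 0.11 = 0.06.

0.06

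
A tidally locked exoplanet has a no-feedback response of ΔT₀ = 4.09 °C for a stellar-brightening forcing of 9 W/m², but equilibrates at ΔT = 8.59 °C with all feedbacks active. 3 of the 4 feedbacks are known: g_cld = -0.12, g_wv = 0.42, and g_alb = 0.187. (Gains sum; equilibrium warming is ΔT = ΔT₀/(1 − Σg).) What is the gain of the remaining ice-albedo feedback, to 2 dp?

0.04

Amplification A = ΔT/ΔT₀ = 8.59/4.09 = 2.1.
Total gain g = 1 − 1/A = 1 − 1/2.1 = 0.5238.
Known gains sum to -0.12 + 0.42 + 0.187 = 0.487.
g_ice = 0.5238 − 0.487 = 0.04.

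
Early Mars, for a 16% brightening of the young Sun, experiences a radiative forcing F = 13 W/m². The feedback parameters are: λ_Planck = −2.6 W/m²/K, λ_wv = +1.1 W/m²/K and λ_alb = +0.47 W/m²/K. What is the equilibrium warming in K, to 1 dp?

12.6 K

Net feedback parameter λ = (−2.6) + (+1.1) + (+0.47) = -1.03 W/m²/K.
ΔT = −F/λ = −13/(-1.03) = 12.6 K.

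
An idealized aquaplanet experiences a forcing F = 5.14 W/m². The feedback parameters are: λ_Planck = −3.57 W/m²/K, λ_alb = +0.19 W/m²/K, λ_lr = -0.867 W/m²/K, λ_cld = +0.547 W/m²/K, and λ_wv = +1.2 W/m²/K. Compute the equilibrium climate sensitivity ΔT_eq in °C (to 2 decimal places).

2.06 °C

Net feedback parameter λ = (−3.57) + (+0.19) + (-0.867) + (+0.547) + (+1.2) = -2.5 W/m²/K.
ΔT = −F/λ = −5.14/(-2.5) = 2.06 °C.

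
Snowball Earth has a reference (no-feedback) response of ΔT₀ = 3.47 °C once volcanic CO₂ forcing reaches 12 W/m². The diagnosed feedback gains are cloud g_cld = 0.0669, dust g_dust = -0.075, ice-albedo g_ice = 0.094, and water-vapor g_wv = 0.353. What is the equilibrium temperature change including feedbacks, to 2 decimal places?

Total gain g = 0.0669 − 0.075 + 0.094 + 0.353 = 0.4389.
Amplification A = 1/(1 − 0.4389) = 1.782.
ΔT = 3.47 × 1.782 = 6.18 °C.

6.18 °C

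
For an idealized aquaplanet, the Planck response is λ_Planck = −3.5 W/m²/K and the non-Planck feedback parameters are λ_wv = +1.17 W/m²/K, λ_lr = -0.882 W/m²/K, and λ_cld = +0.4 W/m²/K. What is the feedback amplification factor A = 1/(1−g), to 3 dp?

1.245

Convert to gains: g_wv = 1.17/3.5 = 0.3343; g_lr = -0.882/3.5 = -0.252; g_cld = 0.4/3.5 = 0.1143.
Total gain g = 0.1966.
A = 1/(1 − 0.1966) = 1.245.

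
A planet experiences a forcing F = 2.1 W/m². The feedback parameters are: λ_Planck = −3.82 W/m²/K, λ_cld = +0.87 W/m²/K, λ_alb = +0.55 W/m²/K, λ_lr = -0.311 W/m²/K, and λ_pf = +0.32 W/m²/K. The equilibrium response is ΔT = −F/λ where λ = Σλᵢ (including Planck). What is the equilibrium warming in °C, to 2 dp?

Net feedback parameter λ = (−3.82) + (+0.87) + (+0.55) + (-0.311) + (+0.32) = -2.391 W/m²/K.
ΔT = −F/λ = −2.1/(-2.391) = 0.88 °C.

0.88 °C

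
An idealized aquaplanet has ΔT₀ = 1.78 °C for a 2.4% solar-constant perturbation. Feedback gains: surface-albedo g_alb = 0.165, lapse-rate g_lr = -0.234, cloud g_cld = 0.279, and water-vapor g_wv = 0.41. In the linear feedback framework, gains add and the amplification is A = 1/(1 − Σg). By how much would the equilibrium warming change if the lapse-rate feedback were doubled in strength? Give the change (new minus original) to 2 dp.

-1.79 °C

Original: g = 0.62, ΔT = 1.78/(1−0.62) = 4.6842 °C.
With doubled lapse-rate: g' = 0.386, ΔT' = 1.78/(1−0.386) = 2.8990 °C.
Change = 2.8990 − 4.6842 = -1.79 °C.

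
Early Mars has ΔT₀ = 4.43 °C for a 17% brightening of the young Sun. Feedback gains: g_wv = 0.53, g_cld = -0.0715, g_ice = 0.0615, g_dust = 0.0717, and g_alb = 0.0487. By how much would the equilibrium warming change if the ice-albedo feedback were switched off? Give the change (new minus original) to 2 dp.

Original: g = 0.6404, ΔT = 4.43/(1−0.6404) = 12.3192 °C.
Without ice-albedo: g' = 0.5789, ΔT' = 4.43/(1−0.5789) = 10.5201 °C.
Change = 10.5201 − 12.3192 = -1.80 °C.

-1.80 °C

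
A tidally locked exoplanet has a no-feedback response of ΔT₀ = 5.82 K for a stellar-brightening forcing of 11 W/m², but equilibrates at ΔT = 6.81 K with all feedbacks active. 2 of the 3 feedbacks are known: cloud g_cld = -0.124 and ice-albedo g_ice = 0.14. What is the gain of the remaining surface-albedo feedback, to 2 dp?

0.13

Amplification A = ΔT/ΔT₀ = 6.81/5.82 = 1.17.
Total gain g = 1 − 1/A = 1 − 1/1.17 = 0.1453.
Known gains sum to -0.124 + 0.14 = 0.016.
g_alb = 0.1453 − 0.016 = 0.13.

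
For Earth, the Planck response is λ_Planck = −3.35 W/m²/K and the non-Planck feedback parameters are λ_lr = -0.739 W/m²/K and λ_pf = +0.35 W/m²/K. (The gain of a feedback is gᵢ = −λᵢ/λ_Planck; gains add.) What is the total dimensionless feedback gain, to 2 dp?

Convert to gains: g_lr = -0.739/3.35 = -0.2206; g_pf = 0.35/3.35 = 0.1045.
Total gain g = -0.1161.

-0.12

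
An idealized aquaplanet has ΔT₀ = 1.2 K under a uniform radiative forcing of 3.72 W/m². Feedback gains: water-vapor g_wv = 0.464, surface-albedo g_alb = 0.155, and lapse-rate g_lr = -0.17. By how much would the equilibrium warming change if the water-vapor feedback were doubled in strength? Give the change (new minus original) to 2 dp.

Original: g = 0.449, ΔT = 1.2/(1−0.449) = 2.1779 K.
With doubled water-vapor: g' = 0.913, ΔT' = 1.2/(1−0.913) = 13.7931 K.
Change = 13.7931 − 2.1779 = 11.62 K.

11.62 K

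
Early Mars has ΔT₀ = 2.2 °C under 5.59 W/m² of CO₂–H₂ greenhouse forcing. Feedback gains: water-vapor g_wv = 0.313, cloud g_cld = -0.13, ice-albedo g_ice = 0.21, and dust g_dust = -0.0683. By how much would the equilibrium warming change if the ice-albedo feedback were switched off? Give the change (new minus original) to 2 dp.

-0.77 °C

Original: g = 0.3247, ΔT = 2.2/(1−0.3247) = 3.2578 °C.
Without ice-albedo: g' = 0.1147, ΔT' = 2.2/(1−0.1147) = 2.4850 °C.
Change = 2.4850 − 3.2578 = -0.77 °C.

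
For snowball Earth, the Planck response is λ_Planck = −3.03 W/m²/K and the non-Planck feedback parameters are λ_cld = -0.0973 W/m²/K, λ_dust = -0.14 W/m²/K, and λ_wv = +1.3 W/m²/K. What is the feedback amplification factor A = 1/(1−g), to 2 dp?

Convert to gains: g_cld = -0.0973/3.03 = -0.03211; g_dust = -0.14/3.03 = -0.0462; g_wv = 1.3/3.03 = 0.429.
Total gain g = 0.35069.
A = 1/(1 − 0.35069) = 1.54.

1.54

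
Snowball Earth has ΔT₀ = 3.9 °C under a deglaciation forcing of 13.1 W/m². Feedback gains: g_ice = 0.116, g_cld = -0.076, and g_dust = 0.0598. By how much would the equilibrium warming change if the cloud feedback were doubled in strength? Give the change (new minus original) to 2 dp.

-0.34 °C

Original: g = 0.0998, ΔT = 3.9/(1−0.0998) = 4.3324 °C.
With doubled cloud: g' = 0.0238, ΔT' = 3.9/(1−0.0238) = 3.9951 °C.
Change = 3.9951 − 4.3324 = -0.34 °C.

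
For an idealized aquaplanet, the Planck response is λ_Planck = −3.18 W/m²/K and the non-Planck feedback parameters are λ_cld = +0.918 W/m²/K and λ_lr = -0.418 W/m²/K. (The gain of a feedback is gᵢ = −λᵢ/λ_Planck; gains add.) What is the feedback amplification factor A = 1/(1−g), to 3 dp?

1.187

Convert to gains: g_cld = 0.918/3.18 = 0.2887; g_lr = -0.418/3.18 = -0.1314.
Total gain g = 0.1573.
A = 1/(1 − 0.1573) = 1.187.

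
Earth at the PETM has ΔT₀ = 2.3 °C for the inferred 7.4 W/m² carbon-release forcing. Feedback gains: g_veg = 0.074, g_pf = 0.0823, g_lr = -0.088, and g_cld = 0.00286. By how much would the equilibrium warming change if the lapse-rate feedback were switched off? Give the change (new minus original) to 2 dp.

0.26 °C

Original: g = 0.07116, ΔT = 2.3/(1−0.07116) = 2.4762 °C.
Without lapse-rate: g' = 0.15916, ΔT' = 2.3/(1−0.15916) = 2.7354 °C.
Change = 2.7354 − 2.4762 = 0.26 °C.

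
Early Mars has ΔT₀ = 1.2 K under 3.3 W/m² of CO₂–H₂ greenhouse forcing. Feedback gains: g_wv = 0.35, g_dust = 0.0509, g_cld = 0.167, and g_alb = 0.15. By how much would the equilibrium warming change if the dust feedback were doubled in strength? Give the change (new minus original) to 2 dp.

Original: g = 0.7179, ΔT = 1.2/(1−0.7179) = 4.2538 K.
With doubled dust: g' = 0.7688, ΔT' = 1.2/(1−0.7688) = 5.1903 K.
Change = 5.1903 − 4.2538 = 0.94 K.

0.94 K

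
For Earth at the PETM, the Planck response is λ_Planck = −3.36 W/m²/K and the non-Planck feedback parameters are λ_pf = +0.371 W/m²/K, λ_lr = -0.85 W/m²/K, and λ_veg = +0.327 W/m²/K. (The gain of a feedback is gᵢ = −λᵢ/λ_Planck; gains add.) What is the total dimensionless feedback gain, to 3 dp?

-0.045

Convert to gains: g_pf = 0.371/3.36 = 0.1104; g_lr = -0.85/3.36 = -0.253; g_veg = 0.327/3.36 = 0.09732.
Total gain g = -0.04528.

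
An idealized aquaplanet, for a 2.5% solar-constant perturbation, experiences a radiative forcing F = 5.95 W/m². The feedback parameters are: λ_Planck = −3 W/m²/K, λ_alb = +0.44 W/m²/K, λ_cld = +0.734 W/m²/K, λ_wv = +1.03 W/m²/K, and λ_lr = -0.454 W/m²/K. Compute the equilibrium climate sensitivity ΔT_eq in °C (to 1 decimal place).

Net feedback parameter λ = (−3) + (+0.44) + (+0.734) + (+1.03) + (-0.454) = -1.25 W/m²/K.
ΔT = −F/λ = −5.95/(-1.25) = 4.8 °C.

4.8 °C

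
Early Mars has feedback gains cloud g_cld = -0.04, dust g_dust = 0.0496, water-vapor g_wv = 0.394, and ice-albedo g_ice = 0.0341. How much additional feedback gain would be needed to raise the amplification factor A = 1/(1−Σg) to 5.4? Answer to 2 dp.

Current total gain = 0.4377.
Target gain for A = 5.4: g* = 1 − 1/5.4 = 0.8148.
Additional gain needed = 0.8148 − 0.4377 = 0.38.

0.38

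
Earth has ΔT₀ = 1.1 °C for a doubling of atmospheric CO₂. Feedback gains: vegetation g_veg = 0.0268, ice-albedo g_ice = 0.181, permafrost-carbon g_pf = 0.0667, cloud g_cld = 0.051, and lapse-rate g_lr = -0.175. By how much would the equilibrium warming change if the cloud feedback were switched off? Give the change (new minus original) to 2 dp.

-0.07 °C

Original: g = 0.1505, ΔT = 1.1/(1−0.1505) = 1.2949 °C.
Without cloud: g' = 0.0995, ΔT' = 1.1/(1−0.0995) = 1.2215 °C.
Change = 1.2215 − 1.2949 = -0.07 °C.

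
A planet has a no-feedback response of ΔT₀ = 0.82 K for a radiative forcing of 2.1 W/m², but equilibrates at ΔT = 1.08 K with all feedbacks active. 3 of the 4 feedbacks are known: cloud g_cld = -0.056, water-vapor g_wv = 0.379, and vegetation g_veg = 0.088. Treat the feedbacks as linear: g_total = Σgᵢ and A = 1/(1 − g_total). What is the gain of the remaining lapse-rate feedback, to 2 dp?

Amplification A = ΔT/ΔT₀ = 1.08/0.82 = 1.317.
Total gain g = 1 − 1/A = 1 − 1/1.317 = 0.2407.
Known gains sum to -0.056 + 0.379 + 0.088 = 0.411.
g_lr = 0.2407 − 0.411 = -0.17.

-0.17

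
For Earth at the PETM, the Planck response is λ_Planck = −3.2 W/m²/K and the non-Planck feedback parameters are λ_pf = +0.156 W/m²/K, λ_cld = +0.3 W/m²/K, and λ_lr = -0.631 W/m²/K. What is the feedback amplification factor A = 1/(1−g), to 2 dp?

0.95

Convert to gains: g_pf = 0.156/3.2 = 0.04875; g_cld = 0.3/3.2 = 0.09375; g_lr = -0.631/3.2 = -0.1972.
Total gain g = -0.0547.
A = 1/(1 + 0.0547) = 0.95.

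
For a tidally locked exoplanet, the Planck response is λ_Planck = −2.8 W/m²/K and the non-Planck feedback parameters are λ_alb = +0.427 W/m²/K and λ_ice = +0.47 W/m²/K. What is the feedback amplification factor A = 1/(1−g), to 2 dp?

Convert to gains: g_alb = 0.427/2.8 = 0.1525; g_ice = 0.47/2.8 = 0.1679.
Total gain g = 0.3204.
A = 1/(1 − 0.3204) = 1.47.

1.47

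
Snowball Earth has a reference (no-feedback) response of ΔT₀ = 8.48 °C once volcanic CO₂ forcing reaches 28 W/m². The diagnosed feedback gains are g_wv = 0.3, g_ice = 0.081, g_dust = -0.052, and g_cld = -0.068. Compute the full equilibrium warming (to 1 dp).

11.5 °C

Total gain g = 0.3 + 0.081 − 0.052 − 0.068 = 0.261.
Amplification A = 1/(1 − 0.261) = 1.353.
ΔT = 8.48 × 1.353 = 11.5 °C.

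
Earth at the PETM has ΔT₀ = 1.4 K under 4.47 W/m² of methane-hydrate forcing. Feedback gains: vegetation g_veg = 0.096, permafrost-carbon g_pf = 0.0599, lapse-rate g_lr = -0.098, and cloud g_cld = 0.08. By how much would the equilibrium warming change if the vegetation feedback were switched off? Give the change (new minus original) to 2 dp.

-0.16 K

Original: g = 0.1379, ΔT = 1.4/(1−0.1379) = 1.6239 K.
Without vegetation: g' = 0.0419, ΔT' = 1.4/(1−0.0419) = 1.4612 K.
Change = 1.4612 − 1.6239 = -0.16 K.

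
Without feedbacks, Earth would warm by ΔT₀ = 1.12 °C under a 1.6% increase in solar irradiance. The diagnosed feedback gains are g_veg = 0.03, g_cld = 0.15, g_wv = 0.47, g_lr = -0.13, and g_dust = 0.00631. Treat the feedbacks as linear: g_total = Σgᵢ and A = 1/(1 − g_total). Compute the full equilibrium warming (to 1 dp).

Total gain g = 0.03 + 0.15 + 0.47 − 0.13 + 0.00631 = 0.52631.
Amplification A = 1/(1 − 0.52631) = 2.111.
ΔT = 1.12 × 2.111 = 2.4 °C.

2.4 °C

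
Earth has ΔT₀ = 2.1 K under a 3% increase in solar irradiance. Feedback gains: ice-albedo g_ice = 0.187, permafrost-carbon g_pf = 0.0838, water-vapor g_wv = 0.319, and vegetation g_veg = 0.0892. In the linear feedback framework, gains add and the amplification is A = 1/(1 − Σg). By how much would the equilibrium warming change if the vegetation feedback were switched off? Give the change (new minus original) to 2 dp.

-1.42 K

Original: g = 0.679, ΔT = 2.1/(1−0.679) = 6.5421 K.
Without vegetation: g' = 0.5898, ΔT' = 2.1/(1−0.5898) = 5.1195 K.
Change = 5.1195 − 6.5421 = -1.42 K.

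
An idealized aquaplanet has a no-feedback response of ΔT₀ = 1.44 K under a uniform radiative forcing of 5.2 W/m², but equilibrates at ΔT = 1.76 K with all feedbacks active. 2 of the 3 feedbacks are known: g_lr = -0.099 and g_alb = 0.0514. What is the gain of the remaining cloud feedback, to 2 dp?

Amplification A = ΔT/ΔT₀ = 1.76/1.44 = 1.222.
Total gain g = 1 − 1/A = 1 − 1/1.222 = 0.1817.
Known gains sum to -0.099 + 0.0514 = -0.0476.
g_cld = 0.1817 + 0.0476 = 0.23.

0.23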